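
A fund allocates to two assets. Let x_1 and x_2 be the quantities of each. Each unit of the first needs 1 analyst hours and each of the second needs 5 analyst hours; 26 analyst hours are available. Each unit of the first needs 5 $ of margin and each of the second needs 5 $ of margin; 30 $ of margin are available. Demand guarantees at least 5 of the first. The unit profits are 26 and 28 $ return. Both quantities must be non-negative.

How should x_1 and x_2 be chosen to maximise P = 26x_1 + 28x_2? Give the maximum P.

Extreme points and P = 26x_1 + 28x_2:
  (6, 0) → P = 156
  (5, 0) → P = 130
  (5, 1) → P = 158

At the optimal vertex, 5x_1 + 5x_2 = 30 and x_1 = 5.
Solving simultaneously gives x_1 = 5, x_2 = 1.

x_1 = 5, x_2 = 1, maximum P = 158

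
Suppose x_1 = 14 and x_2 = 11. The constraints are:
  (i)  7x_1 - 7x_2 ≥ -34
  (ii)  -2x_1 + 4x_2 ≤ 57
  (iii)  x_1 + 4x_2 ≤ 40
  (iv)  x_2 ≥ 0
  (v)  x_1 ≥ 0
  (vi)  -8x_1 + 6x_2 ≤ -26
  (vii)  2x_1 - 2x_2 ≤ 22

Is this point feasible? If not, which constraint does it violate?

not feasible — violates (iii)

Constraint (iii): x_1 + 4x_2 = 58, which is not ≤ 40. All other constraints are satisfied.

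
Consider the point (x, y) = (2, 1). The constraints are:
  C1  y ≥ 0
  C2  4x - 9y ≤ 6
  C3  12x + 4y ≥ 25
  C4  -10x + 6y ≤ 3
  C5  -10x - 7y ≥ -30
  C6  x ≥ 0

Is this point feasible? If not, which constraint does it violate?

C1: 1 ≥ 0 ✓
C2: -1 ≤ 6 ✓
C3: 28 ≥ 25 ✓
C4: -14 ≤ 3 ✓
C5: -27 ≥ -30 ✓
C6: 2 ≥ 0 ✓

feasible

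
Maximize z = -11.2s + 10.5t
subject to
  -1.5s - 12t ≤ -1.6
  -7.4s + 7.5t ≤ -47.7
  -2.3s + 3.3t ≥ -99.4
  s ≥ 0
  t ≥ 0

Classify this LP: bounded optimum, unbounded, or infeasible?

Corner points and z = -11.2s + 10.5t:
  (477/74, 0) → z = -13356/185
  (994/23, 0) → z = -55664/115
The feasible region has finitely many vertices and no improving ray; the maximum is -13356/185 at (477/74, 0).

bounded optimum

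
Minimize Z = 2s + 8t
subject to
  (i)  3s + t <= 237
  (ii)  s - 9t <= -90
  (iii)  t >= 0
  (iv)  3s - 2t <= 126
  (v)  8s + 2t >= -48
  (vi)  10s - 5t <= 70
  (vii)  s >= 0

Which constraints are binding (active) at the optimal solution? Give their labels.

(ii) and (vii)

Corner points and Z = 2s + 8t:
  (251/5, 432/5) → Z = 3958/5
  (0, 237) → Z = 1896
  (216/17, 194/17) → Z = 1984/17
  (0, 10) → Z = 80

The minimum is at (0, 10). Substituting into each constraint, equality holds for (ii) and (vii); the remaining constraints have slack.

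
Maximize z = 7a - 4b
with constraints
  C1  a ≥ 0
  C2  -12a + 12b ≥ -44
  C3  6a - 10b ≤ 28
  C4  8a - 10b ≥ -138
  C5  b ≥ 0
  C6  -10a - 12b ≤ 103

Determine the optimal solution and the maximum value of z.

Vertices and z = 7a - 4b:
  (0, 69/5) → z = -276/5
  (0, 0) → z = 0
  (262/3, 251/3) → z = 830/3
  (11/3, 0) → z = 77/3

At the optimal vertex, -12a + 12b = -44 and 8a - 10b = -138.
Solving simultaneously gives a = 262/3, b = 251/3.

a = 262/3, b = 251/3, maximum z = 830/3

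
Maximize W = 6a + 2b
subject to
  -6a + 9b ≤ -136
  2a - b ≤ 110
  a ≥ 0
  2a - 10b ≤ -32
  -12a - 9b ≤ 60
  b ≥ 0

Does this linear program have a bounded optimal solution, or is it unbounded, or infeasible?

Vertices and W = 6a + 2b:
  (427/6, 97/3) → W = 1475/3
  (824/21, 232/21) → W = 5408/21
  (566/9, 142/9) → W = 3680/9
The feasible region has finitely many vertices and no improving ray; the maximum is 1475/3 at (427/6, 97/3).

bounded optimum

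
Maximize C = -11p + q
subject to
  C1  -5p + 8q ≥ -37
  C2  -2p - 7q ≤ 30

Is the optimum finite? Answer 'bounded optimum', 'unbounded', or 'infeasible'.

From the feasible point (19/51, -224/51), moving in the direction (-7, 2) keeps every constraint satisfied while C increases without bound.

unbounded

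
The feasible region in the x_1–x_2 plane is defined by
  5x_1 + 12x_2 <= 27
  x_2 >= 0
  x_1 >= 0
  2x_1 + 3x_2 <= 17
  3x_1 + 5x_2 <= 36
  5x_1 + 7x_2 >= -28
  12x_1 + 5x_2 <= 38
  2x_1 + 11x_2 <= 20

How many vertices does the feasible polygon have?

Intersecting each pair of boundary lines and keeping only the points that satisfy every inequality leaves:
  (321/119, 134/119)
  (57/31, 46/31)
  (0, 0)
  (19/6, 0)
  (0, 20/11)

5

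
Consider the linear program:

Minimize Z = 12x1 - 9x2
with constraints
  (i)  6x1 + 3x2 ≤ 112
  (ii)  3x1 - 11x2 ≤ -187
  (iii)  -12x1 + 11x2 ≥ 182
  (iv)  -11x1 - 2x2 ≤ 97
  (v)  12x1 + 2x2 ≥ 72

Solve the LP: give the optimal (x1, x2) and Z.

Vertices and Z = 12x1 - 9x2:
  (343/51, 406/17) → Z = -2282/17
  (-1/3, 38) → Z = -346
  (107/39, 254/13) → Z = -1858/13

The optimum lies where 6x1 + 3x2 = 112 and 12x1 + 2x2 = 72.
Solving simultaneously gives x1 = -1/3, x2 = 38.

x1 = -1/3, x2 = 38, minimum Z = -346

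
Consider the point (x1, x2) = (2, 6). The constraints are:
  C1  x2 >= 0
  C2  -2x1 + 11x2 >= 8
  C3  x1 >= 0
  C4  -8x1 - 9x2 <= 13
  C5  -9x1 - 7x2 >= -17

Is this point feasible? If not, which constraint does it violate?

not feasible — violates C5

Constraint C5: -9x1 - 7x2 = -60, which is not ≥ -17. All other constraints are satisfied.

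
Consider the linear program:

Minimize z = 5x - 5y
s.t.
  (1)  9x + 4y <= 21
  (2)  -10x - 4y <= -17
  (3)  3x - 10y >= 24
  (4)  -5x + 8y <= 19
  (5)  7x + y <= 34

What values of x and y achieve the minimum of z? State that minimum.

x = 19/8, y = -27/16, minimum z = 325/16

Corner points and z = 5x - 5y:
  (3, -3/2) → z = 45/2
  (115/19, -159/19) → z = 1370/19
  (19/8, -27/16) → z = 325/16
  (119/18, -221/18) → z = 850/9

The binding constraints are -10x - 4y = -17 and 3x - 10y = 24.
Solving simultaneously gives x = 19/8, y = -27/16.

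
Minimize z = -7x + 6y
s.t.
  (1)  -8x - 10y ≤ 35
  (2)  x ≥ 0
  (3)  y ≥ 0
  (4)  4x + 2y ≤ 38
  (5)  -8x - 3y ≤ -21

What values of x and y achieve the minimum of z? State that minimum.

x = 19/2, y = 0, minimum z = -133/2

Extreme points and z = -7x + 6y:
  (0, 19) → z = 114
  (0, 7) → z = 42
  (19/2, 0) → z = -133/2
  (21/8, 0) → z = -147/8

The optimum lies where y = 0 and 4x + 2y = 38.
Solving simultaneously gives x = 19/2, y = 0.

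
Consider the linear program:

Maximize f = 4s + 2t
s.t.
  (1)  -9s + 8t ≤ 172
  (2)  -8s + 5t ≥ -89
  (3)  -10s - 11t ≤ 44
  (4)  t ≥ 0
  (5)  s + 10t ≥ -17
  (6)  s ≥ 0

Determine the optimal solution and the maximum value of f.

Extreme points and f = 4s + 2t:
  (1572/19, 2177/19) → f = 10642/19
  (0, 43/2) → f = 43
  (89/8, 0) → f = 89/2
  (0, 0) → f = 0

At the optimal vertex, -9s + 8t = 172 and -8s + 5t = -89.
Solving simultaneously gives s = 1572/19, t = 2177/19.

s = 1572/19, t = 2177/19, maximum f = 10642/19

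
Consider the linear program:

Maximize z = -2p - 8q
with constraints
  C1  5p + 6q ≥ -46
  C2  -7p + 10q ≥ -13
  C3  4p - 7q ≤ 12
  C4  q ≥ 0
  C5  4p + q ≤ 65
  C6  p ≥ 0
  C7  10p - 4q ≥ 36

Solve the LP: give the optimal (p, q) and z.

p = 77/18, q = 61/36, maximum z = -199/9

Vertices and z = -2p - 8q:
  (663/47, 403/47) → z = -4550/47
  (77/18, 61/36) → z = -199/9
  (148/13, 253/13) → z = -2320/13

The binding constraints are -7p + 10q = -13 and 10p - 4q = 36.
Solving simultaneously gives p = 77/18, q = 61/36.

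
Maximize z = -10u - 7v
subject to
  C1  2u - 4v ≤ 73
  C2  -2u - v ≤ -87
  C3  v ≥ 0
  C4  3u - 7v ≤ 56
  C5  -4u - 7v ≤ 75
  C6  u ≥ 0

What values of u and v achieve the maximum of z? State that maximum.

Extreme points and z = -10u - 7v:
  (287/2, 107/2) → z = -3619/2
  (665/17, 149/17) → z = -7693/17
  (0, 87) → z = -609
The feasible region is unbounded (it extends along (0, 1), (2, 1)), but z strictly decreases along every unbounded feasible direction, so there is no improving ray and the maximum is attained at a vertex.

u = 665/17, v = 149/17, maximum z = -7693/17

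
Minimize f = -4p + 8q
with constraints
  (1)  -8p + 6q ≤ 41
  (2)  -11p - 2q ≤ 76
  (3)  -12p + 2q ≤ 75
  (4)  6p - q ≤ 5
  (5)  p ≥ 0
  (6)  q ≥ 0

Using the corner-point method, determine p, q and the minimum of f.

p = 5/6, q = 0, minimum f = -10/3

Feasible corners and f = -4p + 8q:
  (71/28, 143/14) → f = 501/7
  (0, 41/6) → f = 164/3
  (5/6, 0) → f = -10/3
  (0, 0) → f = 0

The binding constraints are 6p - q = 5 and q = 0.
Solving simultaneously gives p = 5/6, q = 0.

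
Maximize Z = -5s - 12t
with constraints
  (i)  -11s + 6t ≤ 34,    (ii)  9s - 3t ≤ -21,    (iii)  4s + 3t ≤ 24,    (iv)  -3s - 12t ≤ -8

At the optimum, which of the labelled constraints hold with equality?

Feasible corners and Z = -5s - 12t:
  (-8/7, 25/7) → Z = -260/7
  (-12/5, 19/15) → Z = -16/5
  (-76/39, 15/13) → Z = -160/39

The maximum is at (-12/5, 19/15). Substituting into each constraint, equality holds for (i) and (iv); the remaining constraints have slack.

(i) and (iv)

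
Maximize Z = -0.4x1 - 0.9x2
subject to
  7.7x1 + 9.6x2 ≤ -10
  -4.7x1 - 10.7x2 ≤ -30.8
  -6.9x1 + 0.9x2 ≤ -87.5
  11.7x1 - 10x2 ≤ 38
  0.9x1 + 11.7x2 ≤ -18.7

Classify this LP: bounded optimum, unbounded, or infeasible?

infeasible

The boundaries 11.7x1 - 10x2 = 38 and 0.9x1 + 11.7x2 = -18.7 meet at (25760/14589, -2811/1621), but that point violates 7.7x1 + 9.6x2 ≤ -10. Every candidate vertex is excluded by some other constraint, so the feasible region is empty.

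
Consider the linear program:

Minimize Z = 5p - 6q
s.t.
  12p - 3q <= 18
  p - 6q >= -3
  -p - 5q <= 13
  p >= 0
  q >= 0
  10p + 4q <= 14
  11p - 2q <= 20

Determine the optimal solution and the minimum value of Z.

p = 0, q = 1/2, minimum Z = -3

Extreme points and Z = 5p - 6q:
  (0, 1/2) → Z = -3
  (9/8, 11/16) → Z = 3/2
  (0, 0) → Z = 0
  (7/5, 0) → Z = 7

The binding constraints are p - 6q = -3 and p = 0.
Solving simultaneously gives p = 0, q = 1/2.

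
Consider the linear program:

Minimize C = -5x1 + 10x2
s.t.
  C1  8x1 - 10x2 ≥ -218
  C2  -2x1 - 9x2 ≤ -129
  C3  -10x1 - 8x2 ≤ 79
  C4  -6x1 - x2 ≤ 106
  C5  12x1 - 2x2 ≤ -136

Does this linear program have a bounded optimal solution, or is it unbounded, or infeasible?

The boundaries 8x1 - 10x2 = -218 and -2x1 - 9x2 = -129 meet at (-168/23, 367/23), but that point violates 12x1 - 2x2 ≤ -136. Every candidate vertex is excluded by some other constraint, so the feasible region is empty.

infeasible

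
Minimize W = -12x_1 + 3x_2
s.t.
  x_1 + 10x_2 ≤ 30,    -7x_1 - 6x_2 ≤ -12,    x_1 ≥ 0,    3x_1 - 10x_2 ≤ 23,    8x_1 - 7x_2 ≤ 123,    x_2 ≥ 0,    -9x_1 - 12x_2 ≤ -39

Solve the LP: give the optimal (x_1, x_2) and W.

x_1 = 53/4, x_2 = 67/40, minimum W = -6159/40

Corner points and W = -12x_1 + 3x_2:
  (53/4, 67/40) → W = -6159/40
  (5/13, 77/26) → W = 111/26
  (23/3, 0) → W = -92
  (13/3, 0) → W = -52

At the optimal vertex, x_1 + 10x_2 = 30 and 3x_1 - 10x_2 = 23.
Solving simultaneously gives x_1 = 53/4, x_2 = 67/40.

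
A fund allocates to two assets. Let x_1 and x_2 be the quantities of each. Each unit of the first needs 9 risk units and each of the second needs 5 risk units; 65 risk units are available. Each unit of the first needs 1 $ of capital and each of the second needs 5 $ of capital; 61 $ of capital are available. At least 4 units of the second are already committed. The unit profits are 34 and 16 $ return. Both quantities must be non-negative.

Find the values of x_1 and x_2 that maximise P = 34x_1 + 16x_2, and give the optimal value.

Extreme points and P = 34x_1 + 16x_2:
  (0, 61/5) → P = 976/5
  (0, 4) → P = 64
  (1/2, 121/10) → P = 1053/5
  (5, 4) → P = 234

The binding constraints are 9x_1 + 5x_2 = 65 and x_2 = 4.
Solving simultaneously gives x_1 = 5, x_2 = 4.

x_1 = 5, x_2 = 4, maximum P = 234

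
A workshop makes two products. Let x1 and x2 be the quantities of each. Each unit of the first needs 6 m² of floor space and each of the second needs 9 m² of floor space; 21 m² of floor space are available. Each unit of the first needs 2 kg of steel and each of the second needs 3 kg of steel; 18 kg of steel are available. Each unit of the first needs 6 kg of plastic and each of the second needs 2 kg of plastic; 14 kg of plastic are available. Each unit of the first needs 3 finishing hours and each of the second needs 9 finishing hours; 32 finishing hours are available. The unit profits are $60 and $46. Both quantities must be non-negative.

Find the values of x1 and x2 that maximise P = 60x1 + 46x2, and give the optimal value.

x1 = 2, x2 = 1, maximum P = 166

Vertices and P = 60x1 + 46x2:
  (0, 0) → P = 0
  (0, 7/3) → P = 322/3
  (7/3, 0) → P = 140
  (2, 1) → P = 166

The optimum lies where 6x1 + 9x2 = 21 and 6x1 + 2x2 = 14.
Solving simultaneously gives x1 = 2, x2 = 1.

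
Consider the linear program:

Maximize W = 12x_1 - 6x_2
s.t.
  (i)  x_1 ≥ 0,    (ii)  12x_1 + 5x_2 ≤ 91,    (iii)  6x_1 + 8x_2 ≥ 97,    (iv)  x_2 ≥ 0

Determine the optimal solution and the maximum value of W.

x_1 = 81/22, x_2 = 103/11, maximum W = -12

Vertices and W = 12x_1 - 6x_2:
  (0, 91/5) → W = -546/5
  (0, 97/8) → W = -291/4
  (81/22, 103/11) → W = -12

The optimum lies where 12x_1 + 5x_2 = 91 and 6x_1 + 8x_2 = 97.
Solving simultaneously gives x_1 = 81/22, x_2 = 103/11.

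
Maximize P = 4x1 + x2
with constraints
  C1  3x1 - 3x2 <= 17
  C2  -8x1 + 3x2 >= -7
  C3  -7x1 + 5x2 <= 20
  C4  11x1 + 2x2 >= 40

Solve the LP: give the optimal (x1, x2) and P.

Feasible corners and P = 4x1 + x2:
  (5, 11) → P = 31
  (134/49, 243/49) → P = 779/49
  (160/69, 500/69) → P = 380/23

The binding constraints are -8x1 + 3x2 = -7 and -7x1 + 5x2 = 20.
Solving simultaneously gives x1 = 5, x2 = 11.

x1 = 5, x2 = 11, maximum P = 31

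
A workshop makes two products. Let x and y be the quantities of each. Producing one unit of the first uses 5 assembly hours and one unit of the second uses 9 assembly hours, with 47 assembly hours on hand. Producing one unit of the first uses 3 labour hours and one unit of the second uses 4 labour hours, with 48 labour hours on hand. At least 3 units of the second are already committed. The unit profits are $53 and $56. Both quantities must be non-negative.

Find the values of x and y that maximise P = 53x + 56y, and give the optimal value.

x = 4, y = 3, maximum P = 380

Corner points and P = 53x + 56y:
  (0, 47/9) → P = 2632/9
  (0, 3) → P = 168
  (4, 3) → P = 380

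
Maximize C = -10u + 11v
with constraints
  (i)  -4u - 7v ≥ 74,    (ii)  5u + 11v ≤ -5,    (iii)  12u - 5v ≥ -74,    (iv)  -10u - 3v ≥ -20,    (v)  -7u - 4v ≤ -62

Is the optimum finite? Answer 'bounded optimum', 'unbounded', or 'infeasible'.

infeasible

The boundaries -4u - 7v = 74 and 12u - 5v = -74 meet at (-111/13, -74/13), but that point violates -7u - 4v ≤ -62. Every candidate vertex is excluded by some other constraint, so the feasible region is empty.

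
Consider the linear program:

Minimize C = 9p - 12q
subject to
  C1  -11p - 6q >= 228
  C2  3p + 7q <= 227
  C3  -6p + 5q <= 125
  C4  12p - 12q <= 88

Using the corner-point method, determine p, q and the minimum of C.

p = -270/13, q = 1/13, minimum C = -2442/13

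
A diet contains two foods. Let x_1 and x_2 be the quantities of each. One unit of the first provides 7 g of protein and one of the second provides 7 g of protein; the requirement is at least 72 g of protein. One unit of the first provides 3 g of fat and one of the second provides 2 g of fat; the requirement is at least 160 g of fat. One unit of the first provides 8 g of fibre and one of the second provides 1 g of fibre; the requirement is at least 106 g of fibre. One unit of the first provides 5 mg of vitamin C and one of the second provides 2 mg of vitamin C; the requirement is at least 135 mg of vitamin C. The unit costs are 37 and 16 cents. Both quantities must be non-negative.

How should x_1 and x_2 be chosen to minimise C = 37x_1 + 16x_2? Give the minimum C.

x_1 = 4, x_2 = 74, minimum C = 1332

Feasible corners and C = 37x_1 + 16x_2:
  (0, 106) → C = 1696
  (160/3, 0) → C = 5920/3
  (4, 74) → C = 1332
The feasible region is unbounded (it extends along (0, 1), (1, 0)), but C strictly increases along every unbounded feasible direction, so there is no improving ray and the minimum is attained at a vertex.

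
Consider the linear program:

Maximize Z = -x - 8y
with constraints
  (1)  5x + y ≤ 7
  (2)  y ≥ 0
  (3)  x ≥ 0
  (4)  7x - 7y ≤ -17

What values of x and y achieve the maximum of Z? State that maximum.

At the optimal vertex, x = 0 and 7x - 7y = -17.
Solving simultaneously gives x = 0, y = 17/7.

x = 0, y = 17/7, maximum Z = -136/7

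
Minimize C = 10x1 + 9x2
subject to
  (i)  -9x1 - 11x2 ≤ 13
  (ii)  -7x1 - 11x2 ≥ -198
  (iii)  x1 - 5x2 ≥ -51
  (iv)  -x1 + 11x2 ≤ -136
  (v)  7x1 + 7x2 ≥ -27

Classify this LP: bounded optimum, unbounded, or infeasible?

bounded optimum

Vertices and C = 10x1 + 9x2:
  (123/10, -1237/110) → C = 2397/110
  (167/4, -377/44) → C = 14977/44
The feasible region has finitely many vertices and no improving ray; the minimum is 2397/110 at (123/10, -1237/110).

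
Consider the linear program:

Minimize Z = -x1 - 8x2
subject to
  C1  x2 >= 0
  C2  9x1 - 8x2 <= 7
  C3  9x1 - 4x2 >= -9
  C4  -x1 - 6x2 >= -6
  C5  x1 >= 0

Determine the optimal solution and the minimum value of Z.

Corner points and Z = -x1 - 8x2:
  (7/9, 0) → Z = -7/9
  (0, 0) → Z = 0
  (45/31, 47/62) → Z = -233/31
  (0, 1) → Z = -8

The optimum lies where -x1 - 6x2 = -6 and x1 = 0.
Solving simultaneously gives x1 = 0, x2 = 1.

x1 = 0, x2 = 1, minimum Z = -8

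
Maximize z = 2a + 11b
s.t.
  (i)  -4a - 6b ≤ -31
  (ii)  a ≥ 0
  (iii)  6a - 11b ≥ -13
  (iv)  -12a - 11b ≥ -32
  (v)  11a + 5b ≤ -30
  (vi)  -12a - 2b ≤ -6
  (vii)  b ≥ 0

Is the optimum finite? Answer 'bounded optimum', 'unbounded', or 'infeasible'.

The boundaries -12a - 2b = -6 and b = 0 meet at (1/2, 0), but that point violates -4a - 6b ≤ -31. Every candidate vertex is excluded by some other constraint, so the feasible region is empty.

infeasible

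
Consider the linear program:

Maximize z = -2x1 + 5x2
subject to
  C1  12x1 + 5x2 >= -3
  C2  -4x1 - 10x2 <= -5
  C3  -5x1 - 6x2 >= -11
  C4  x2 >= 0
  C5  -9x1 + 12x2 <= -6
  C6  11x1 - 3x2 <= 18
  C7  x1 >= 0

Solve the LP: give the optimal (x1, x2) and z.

Extreme points and z = -2x1 + 5x2:
  (5/4, 0) → z = -5/2
  (20/23, 7/46) → z = -45/46
  (28/19, 23/38) → z = 3/38
  (47/27, 31/81) → z = -127/81
  (18/11, 0) → z = -36/11

At the optimal vertex, -5x1 - 6x2 = -11 and -9x1 + 12x2 = -6.
Solving simultaneously gives x1 = 28/19, x2 = 23/38.

x1 = 28/19, x2 = 23/38, maximum z = 3/38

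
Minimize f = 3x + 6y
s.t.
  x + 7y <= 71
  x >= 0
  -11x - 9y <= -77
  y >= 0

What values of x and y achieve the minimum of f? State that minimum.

Corner points and f = 3x + 6y:
  (0, 71/7) → f = 426/7
  (71, 0) → f = 213
  (0, 77/9) → f = 154/3
  (7, 0) → f = 21

x = 7, y = 0, minimum f = 21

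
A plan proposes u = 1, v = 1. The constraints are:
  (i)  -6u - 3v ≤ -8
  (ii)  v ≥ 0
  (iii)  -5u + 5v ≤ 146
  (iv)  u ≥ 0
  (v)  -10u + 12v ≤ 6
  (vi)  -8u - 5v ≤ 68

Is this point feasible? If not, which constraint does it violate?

(i): -9 ≤ -8 ✓
(ii): 1 ≥ 0 ✓
(iii): 0 ≤ 146 ✓
(iv): 1 ≥ 0 ✓
(v): 2 ≤ 6 ✓
(vi): -13 ≤ 68 ✓

feasible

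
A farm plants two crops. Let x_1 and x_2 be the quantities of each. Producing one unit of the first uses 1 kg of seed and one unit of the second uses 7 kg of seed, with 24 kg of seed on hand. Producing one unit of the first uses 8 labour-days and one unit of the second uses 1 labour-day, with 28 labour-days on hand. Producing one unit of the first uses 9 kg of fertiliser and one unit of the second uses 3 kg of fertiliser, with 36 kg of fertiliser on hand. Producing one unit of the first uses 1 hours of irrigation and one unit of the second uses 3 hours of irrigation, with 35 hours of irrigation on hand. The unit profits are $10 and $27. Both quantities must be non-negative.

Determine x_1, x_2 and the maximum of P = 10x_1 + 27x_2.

x_1 = 3, x_2 = 3, maximum P = 111

Feasible corners and P = 10x_1 + 27x_2:
  (0, 0) → P = 0
  (0, 24/7) → P = 648/7
  (7/2, 0) → P = 35
  (3, 3) → P = 111
  (16/5, 12/5) → P = 484/5

The binding constraints are x_1 + 7x_2 = 24 and 9x_1 + 3x_2 = 36.
Solving simultaneously gives x_1 = 3, x_2 = 3.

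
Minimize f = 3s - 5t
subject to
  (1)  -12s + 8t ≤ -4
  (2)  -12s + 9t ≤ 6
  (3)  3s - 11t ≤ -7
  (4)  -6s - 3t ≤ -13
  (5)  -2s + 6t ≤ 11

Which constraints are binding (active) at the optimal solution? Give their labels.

Extreme points and f = 3s - 5t:
  (29/21, 11/7) → f = -26/7
  (2, 5/2) → f = -13/2
  (122/75, 27/25) → f = -13/25
The feasible region is unbounded (it extends along (3, 1), (11, 3)), but f strictly increases along every unbounded feasible direction, so there is no improving ray and the minimum is attained at a vertex.

The minimum is at (2, 5/2). Substituting into each constraint, equality holds for (1) and (5); the remaining constraints have slack.

(1) and (5)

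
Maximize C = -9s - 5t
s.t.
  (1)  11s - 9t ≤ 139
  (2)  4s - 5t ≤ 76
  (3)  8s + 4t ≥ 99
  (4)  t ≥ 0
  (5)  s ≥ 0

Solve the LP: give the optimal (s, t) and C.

s = 99/8, t = 0, maximum C = -891/8

The feasible region is unbounded (it extends along (0, 1), (9, 11)), but C strictly decreases along every unbounded feasible direction, so there is no improving ray and the maximum is attained at a vertex.

The binding constraints are 8s + 4t = 99 and t = 0.
Solving simultaneously gives s = 99/8, t = 0.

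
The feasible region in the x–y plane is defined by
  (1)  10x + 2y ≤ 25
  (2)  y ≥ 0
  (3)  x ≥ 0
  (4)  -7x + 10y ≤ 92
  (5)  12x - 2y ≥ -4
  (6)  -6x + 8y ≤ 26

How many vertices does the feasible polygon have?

Of the 15 pairwise boundary intersections, those satisfying every inequality are:
  (5/2, 0)
  (37/23, 205/46)
  (0, 0)
  (0, 2)
  (5/21, 24/7)

5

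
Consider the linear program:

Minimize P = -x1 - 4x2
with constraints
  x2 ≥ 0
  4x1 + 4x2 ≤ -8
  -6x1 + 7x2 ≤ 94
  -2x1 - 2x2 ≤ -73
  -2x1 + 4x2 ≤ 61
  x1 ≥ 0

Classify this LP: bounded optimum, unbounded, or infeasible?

infeasible

Constraints 4x1 + 4x2 ≤ -8 and -2x1 - 2x2 ≤ -73 have parallel boundaries but demand opposite sides — no point can satisfy both, so the region is empty.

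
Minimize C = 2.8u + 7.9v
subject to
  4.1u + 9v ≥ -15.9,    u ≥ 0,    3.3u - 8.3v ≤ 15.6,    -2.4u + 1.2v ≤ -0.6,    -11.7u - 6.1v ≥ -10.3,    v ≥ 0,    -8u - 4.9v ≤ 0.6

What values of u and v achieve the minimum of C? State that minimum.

u = 0.25, v = 0, minimum C = 0.7

At the optimal vertex, -2.4u + 1.2v = -0.6 and v = 0.
Solving simultaneously gives u = 1/4, v = 0.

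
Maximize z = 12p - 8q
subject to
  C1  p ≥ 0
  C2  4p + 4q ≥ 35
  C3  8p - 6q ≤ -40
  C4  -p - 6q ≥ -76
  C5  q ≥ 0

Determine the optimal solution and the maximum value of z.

Vertices and z = 12p - 8q:
  (0, 35/4) → z = -70
  (0, 38/3) → z = -304/3
  (25/28, 55/7) → z = -365/7
  (4, 12) → z = -48

p = 4, q = 12, maximum z = -48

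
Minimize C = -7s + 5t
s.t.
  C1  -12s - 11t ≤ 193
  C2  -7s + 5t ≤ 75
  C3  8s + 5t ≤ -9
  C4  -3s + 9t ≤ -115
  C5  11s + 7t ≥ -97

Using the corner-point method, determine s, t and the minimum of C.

s = 433/14, t = -359/7, minimum C = -6621/14

Feasible corners and C = -7s + 5t:
  (433/14, -359/7) → C = -6621/14
  (284/37, -959/37) → C = -6783/37
  (494/87, -947/87) → C = -2731/29
  (-17/30, -389/30) → C = -913/15

The optimum lies where -12s - 11t = 193 and 8s + 5t = -9.
Solving simultaneously gives s = 433/14, t = -359/7.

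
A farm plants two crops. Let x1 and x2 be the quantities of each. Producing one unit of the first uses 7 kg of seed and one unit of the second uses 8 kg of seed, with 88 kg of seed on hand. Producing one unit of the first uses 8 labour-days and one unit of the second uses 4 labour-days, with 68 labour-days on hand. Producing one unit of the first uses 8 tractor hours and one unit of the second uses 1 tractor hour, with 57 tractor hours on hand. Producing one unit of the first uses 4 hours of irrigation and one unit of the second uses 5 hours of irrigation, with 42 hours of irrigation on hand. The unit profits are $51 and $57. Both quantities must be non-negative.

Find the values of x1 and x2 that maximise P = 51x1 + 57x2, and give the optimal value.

Feasible corners and P = 51x1 + 57x2:
  (0, 0) → P = 0
  (0, 42/5) → P = 2394/5
  (57/8, 0) → P = 2907/8
  (27/4, 3) → P = 2061/4

At the optimal vertex, 8x1 + x2 = 57 and 4x1 + 5x2 = 42.
Solving simultaneously gives x1 = 27/4, x2 = 3.

x1 = 27/4, x2 = 3, maximum P = 2061/4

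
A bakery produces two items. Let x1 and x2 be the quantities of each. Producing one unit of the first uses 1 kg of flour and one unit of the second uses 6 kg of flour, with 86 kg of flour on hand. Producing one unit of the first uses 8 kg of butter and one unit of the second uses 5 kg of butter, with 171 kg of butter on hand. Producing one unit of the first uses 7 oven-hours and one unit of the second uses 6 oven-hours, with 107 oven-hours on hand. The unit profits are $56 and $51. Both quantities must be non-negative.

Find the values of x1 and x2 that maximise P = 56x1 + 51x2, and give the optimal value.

x1 = 7/2, x2 = 55/4, maximum P = 3589/4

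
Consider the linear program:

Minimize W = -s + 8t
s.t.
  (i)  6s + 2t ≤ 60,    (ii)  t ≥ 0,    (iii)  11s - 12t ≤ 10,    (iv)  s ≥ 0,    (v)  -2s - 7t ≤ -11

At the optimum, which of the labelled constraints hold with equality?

Feasible corners and W = -s + 8t:
  (370/47, 300/47) → W = 2030/47
  (0, 30) → W = 240
  (2, 1) → W = 6
  (0, 11/7) → W = 88/7

The minimum is at (2, 1). Substituting into each constraint, equality holds for (iii) and (v); the remaining constraints have slack.

(iii) and (v)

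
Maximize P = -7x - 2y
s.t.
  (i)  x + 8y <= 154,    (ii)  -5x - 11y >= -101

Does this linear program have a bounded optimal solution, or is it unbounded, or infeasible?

From the feasible point (-886/29, 669/29), moving in the direction (-8, 1) keeps every constraint satisfied while P increases without bound.

unbounded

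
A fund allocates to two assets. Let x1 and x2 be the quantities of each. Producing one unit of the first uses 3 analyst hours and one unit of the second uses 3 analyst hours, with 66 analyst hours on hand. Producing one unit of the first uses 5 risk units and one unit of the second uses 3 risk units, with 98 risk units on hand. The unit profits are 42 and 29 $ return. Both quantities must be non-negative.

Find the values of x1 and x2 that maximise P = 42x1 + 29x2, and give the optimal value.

x1 = 16, x2 = 6, maximum P = 846

Feasible corners and P = 42x1 + 29x2:
  (0, 0) → P = 0
  (0, 22) → P = 638
  (98/5, 0) → P = 4116/5
  (16, 6) → P = 846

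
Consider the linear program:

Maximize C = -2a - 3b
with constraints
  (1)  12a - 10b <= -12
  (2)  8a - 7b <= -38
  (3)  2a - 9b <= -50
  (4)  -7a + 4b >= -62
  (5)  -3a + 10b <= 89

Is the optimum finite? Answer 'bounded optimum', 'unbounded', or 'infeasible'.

Corner points and C = -2a - 3b:
  (4/29, 162/29) → C = -494/29
  (243/59, 598/59) → C = -2280/59
  (-43, -4) → C = 98
The feasible region has finitely many vertices and no improving ray; the maximum is 98 at (-43, -4).

bounded optimum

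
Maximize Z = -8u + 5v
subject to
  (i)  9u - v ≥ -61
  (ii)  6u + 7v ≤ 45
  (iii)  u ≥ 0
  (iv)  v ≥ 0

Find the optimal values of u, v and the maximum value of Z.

u = 0, v = 45/7, maximum Z = 225/7

Corner points and Z = -8u + 5v:
  (0, 45/7) → Z = 225/7
  (15/2, 0) → Z = -60
  (0, 0) → Z = 0

The binding constraints are 6u + 7v = 45 and u = 0.
Solving simultaneously gives u = 0, v = 45/7.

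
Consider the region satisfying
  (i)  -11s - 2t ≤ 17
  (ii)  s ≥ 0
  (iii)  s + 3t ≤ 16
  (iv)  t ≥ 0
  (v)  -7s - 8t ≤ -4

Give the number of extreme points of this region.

4

Intersecting each pair of boundary lines and keeping only the points that satisfy every inequality leaves:
  (0, 16/3)
  (0, 1/2)
  (16, 0)
  (4/7, 0)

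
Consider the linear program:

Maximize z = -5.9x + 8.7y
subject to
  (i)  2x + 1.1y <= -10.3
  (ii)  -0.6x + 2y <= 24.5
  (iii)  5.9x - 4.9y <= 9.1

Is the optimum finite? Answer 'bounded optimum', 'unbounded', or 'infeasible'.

From the feasible point (-4755/466, 2141/233), moving in the direction (-2, -0.6) keeps every constraint satisfied while z increases without bound.

unbounded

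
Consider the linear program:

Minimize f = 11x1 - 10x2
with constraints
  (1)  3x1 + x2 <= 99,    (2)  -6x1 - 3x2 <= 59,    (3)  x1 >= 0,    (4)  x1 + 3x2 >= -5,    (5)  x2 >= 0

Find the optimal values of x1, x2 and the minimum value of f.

Feasible corners and f = 11x1 - 10x2:
  (0, 99) → f = -990
  (33, 0) → f = 363
  (0, 0) → f = 0

x1 = 0, x2 = 99, minimum f = -990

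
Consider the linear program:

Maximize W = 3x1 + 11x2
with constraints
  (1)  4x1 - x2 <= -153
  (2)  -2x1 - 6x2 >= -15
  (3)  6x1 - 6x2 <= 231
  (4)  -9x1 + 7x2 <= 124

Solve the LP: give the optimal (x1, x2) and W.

x1 = -947/19, x2 = -881/19, maximum W = -12532/19

Corner points and W = 3x1 + 11x2:
  (-383/6, -307/3) → W = -7903/6
  (-947/19, -881/19) → W = -12532/19
  (-787/4, -941/4) → W = -3178

The optimum lies where 4x1 - x2 = -153 and -9x1 + 7x2 = 124.
Solving simultaneously gives x1 = -947/19, x2 = -881/19.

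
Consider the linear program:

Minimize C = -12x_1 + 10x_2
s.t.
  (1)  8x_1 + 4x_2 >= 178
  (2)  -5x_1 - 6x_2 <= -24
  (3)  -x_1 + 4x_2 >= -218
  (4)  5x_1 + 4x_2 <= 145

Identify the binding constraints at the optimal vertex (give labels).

(3) and (4)

Feasible corners and C = -12x_1 + 10x_2:
  (243/7, -349/14) → C = -4661/7
  (11, 45/2) → C = 93
  (54, -41) → C = -1058
  (121/2, -315/8) → C = -4479/4

The minimum is at (121/2, -315/8). Substituting into each constraint, equality holds for (3) and (4); the remaining constraints have slack.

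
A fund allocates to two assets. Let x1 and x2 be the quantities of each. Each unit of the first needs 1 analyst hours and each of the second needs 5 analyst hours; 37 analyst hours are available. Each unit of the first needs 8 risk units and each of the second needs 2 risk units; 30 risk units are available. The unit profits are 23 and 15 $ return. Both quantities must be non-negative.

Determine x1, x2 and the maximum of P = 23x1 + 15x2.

Corner points and P = 23x1 + 15x2:
  (0, 0) → P = 0
  (0, 37/5) → P = 111
  (15/4, 0) → P = 345/4
  (2, 7) → P = 151

At the optimal vertex, x1 + 5x2 = 37 and 8x1 + 2x2 = 30.
Solving simultaneously gives x1 = 2, x2 = 7.

x1 = 2, x2 = 7, maximum P = 151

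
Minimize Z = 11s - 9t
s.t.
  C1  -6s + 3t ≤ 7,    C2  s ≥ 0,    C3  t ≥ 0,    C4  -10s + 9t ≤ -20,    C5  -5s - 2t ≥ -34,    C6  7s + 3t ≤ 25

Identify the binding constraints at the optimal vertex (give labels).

Extreme points and Z = 11s - 9t:
  (2, 0) → Z = 22
  (25/7, 0) → Z = 275/7
  (95/31, 110/93) → Z = 715/31

The minimum is at (2, 0). Substituting into each constraint, equality holds for C3 and C4; the remaining constraints have slack.

C3 and C4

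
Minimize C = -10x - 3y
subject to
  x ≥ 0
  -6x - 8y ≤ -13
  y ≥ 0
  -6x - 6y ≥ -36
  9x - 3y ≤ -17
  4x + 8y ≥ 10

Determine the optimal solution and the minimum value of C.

Corner points and C = -10x - 3y:
  (0, 6) → C = -18
  (0, 17/3) → C = -17
  (1/12, 71/12) → C = -223/12

At the optimal vertex, -6x - 6y = -36 and 9x - 3y = -17.
Solving simultaneously gives x = 1/12, y = 71/12.

x = 1/12, y = 71/12, minimum C = -223/12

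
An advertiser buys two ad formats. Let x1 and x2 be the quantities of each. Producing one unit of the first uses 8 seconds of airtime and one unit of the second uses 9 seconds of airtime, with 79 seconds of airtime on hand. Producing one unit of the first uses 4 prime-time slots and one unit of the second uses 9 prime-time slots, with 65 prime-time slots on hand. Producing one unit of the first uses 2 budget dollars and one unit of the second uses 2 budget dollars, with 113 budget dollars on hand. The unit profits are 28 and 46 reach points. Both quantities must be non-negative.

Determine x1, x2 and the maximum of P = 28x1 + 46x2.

x1 = 7/2, x2 = 17/3, maximum P = 1076/3

Extreme points and P = 28x1 + 46x2:
  (0, 0) → P = 0
  (0, 65/9) → P = 2990/9
  (79/8, 0) → P = 553/2
  (7/2, 17/3) → P = 1076/3

The binding constraints are 8x1 + 9x2 = 79 and 4x1 + 9x2 = 65.
Solving simultaneously gives x1 = 7/2, x2 = 17/3.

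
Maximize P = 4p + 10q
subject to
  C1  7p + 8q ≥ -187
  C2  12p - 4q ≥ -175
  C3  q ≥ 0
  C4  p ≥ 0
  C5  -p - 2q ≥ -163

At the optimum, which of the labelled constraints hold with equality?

Vertices and P = 4p + 10q:
  (0, 175/4) → P = 875/2
  (151/14, 2131/28) → P = 11259/14
  (0, 0) → P = 0
  (163, 0) → P = 652

The maximum is at (151/14, 2131/28). Substituting into each constraint, equality holds for C2 and C5; the remaining constraints have slack.

C2 and C5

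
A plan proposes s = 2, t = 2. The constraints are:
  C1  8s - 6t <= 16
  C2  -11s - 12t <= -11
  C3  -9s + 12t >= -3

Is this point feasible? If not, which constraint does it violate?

feasible

C1: 4 ≤ 16 ✓
C2: -46 ≤ -11 ✓
C3: 6 ≥ -3 ✓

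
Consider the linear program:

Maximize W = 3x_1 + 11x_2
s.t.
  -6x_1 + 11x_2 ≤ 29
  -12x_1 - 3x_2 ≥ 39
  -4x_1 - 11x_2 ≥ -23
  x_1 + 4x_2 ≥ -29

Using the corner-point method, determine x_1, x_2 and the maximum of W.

Extreme points and W = 3x_1 + 11x_2:
  (-86/25, 19/25) → W = -49/25
  (-87/7, -29/7) → W = -580/7
  (-23/15, -103/15) → W = -1202/15

x_1 = -86/25, x_2 = 19/25, maximum W = -49/25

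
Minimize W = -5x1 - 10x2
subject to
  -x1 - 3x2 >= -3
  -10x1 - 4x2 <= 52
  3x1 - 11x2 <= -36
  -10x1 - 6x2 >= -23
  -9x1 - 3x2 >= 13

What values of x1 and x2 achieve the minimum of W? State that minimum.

At the optimal vertex, -x1 - 3x2 = -3 and 3x1 - 11x2 = -36.
Solving simultaneously gives x1 = -15/4, x2 = 9/4.

x1 = -15/4, x2 = 9/4, minimum W = -15/4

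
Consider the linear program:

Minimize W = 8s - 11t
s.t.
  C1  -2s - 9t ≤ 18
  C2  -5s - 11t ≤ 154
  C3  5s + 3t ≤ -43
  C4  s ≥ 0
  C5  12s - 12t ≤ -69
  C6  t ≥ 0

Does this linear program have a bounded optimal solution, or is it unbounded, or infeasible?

The boundaries -2s - 9t = 18 and -5s - 11t = 154 meet at (-1188/23, 218/23), but that point violates s ≥ 0. Every candidate vertex is excluded by some other constraint, so the feasible region is empty.

infeasible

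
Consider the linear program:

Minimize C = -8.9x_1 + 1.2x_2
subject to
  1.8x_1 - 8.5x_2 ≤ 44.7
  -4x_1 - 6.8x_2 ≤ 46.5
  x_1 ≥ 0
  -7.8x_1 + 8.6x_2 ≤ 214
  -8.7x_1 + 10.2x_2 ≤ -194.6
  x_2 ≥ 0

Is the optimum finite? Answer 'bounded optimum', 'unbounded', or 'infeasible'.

unbounded

From the feasible point (149/6, 0), moving in the direction (8.5, 1.8) keeps every constraint satisfied while C decreases without bound.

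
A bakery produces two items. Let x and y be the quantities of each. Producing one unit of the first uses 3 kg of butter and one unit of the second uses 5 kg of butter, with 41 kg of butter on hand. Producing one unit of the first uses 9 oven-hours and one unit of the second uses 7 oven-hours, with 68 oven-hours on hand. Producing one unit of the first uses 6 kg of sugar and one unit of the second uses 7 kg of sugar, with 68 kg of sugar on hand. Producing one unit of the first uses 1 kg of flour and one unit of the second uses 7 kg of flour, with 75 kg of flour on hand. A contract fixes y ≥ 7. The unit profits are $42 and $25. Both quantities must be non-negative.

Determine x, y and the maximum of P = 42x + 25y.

x = 2, y = 7, maximum P = 259

Extreme points and P = 42x + 25y:
  (0, 41/5) → P = 205
  (0, 7) → P = 175
  (2, 7) → P = 259

The optimum lies where 3x + 5y = 41 and y = 7.
Solving simultaneously gives x = 2, y = 7.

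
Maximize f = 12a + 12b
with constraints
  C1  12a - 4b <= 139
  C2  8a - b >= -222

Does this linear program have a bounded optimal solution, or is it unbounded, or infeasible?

unbounded

From the feasible point (-1027/20, -944/5), moving in the direction (1, 8) keeps every constraint satisfied while f increases without bound.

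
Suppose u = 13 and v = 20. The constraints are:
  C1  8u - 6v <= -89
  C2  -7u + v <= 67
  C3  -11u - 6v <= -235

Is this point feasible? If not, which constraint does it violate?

Constraint C1: 8u - 6v = -16, which is not ≤ -89. All other constraints are satisfied.

not feasible — violates C1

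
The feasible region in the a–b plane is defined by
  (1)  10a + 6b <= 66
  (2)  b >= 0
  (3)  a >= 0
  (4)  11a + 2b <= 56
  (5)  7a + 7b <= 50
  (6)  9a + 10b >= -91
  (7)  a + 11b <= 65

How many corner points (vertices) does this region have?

5

The feasible vertices (each the meet of two boundaries and inside every other half-plane) are:
  (0, 0)
  (56/11, 0)
  (0, 65/11)
  (292/63, 158/63)
  (19/14, 81/14)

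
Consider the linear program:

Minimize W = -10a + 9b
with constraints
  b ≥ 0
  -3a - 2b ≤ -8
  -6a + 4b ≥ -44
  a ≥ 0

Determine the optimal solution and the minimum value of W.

a = 22/3, b = 0, minimum W = -220/3

Extreme points and W = -10a + 9b:
  (8/3, 0) → W = -80/3
  (22/3, 0) → W = -220/3
  (0, 4) → W = 36
The feasible region is unbounded (it extends along (0, 1), (2, 3)), but W strictly increases along every unbounded feasible direction, so there is no improving ray and the minimum is attained at a vertex.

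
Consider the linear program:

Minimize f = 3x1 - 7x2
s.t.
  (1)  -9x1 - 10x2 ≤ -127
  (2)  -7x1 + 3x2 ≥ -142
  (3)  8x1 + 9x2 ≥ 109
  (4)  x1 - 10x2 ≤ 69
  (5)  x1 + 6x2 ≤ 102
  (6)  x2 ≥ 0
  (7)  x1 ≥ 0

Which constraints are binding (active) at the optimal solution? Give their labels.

(5) and (7)

Corner points and f = 3x1 - 7x2:
  (127/9, 0) → f = 127/3
  (0, 127/10) → f = -889/10
  (386/15, 572/45) → f = -106/9
  (142/7, 0) → f = 426/7
  (0, 17) → f = -119

The minimum is at (0, 17). Substituting into each constraint, equality holds for (5) and (7); the remaining constraints have slack.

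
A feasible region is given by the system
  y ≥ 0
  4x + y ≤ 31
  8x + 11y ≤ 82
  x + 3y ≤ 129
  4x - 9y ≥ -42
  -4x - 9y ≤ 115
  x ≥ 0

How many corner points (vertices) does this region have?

5

Pairwise boundary intersections that survive every other constraint:
  (31/4, 0)
  (0, 0)
  (259/36, 20/9)
  (69/29, 166/29)
  (0, 14/3)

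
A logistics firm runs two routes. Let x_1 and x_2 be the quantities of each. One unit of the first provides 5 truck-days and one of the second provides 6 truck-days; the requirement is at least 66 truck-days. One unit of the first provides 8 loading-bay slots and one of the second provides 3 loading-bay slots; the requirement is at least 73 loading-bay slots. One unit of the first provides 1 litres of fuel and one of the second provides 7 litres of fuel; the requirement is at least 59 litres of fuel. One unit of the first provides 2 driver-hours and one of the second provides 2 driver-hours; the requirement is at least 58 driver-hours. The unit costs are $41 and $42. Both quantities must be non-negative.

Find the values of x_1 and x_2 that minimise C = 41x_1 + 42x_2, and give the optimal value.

Corner points and C = 41x_1 + 42x_2:
  (0, 29) → C = 1218
  (59, 0) → C = 2419
  (24, 5) → C = 1194
The feasible region is unbounded (it extends along (0, 1), (1, 0)), but C strictly increases along every unbounded feasible direction, so there is no improving ray and the minimum is attained at a vertex.

At the optimal vertex, x_1 + 7x_2 = 59 and 2x_1 + 2x_2 = 58.
Solving simultaneously gives x_1 = 24, x_2 = 5.

x_1 = 24, x_2 = 5, minimum C = 1194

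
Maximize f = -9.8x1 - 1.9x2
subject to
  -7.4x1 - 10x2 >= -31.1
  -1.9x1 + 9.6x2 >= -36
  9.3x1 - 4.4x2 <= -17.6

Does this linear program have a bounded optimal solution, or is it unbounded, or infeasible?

unbounded

From the feasible point (-979/3139, 41947/12556), moving in the direction (-10, 7.4) keeps every constraint satisfied while f increases without bound.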